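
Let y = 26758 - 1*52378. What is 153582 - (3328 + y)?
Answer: 175874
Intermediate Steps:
y = -25620 (y = 26758 - 52378 = -25620)
153582 - (3328 + y) = 153582 - (3328 - 25620) = 153582 - 1*(-22292) = 153582 + 22292 = 175874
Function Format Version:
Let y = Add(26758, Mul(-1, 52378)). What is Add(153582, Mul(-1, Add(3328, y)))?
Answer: 175874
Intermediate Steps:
y = -25620 (y = Add(26758, -52378) = -25620)
Add(153582, Mul(-1, Add(3328, y))) = Add(153582, Mul(-1, Add(3328, -25620))) = Add(153582, Mul(-1, -22292)) = Add(153582, 22292) = 175874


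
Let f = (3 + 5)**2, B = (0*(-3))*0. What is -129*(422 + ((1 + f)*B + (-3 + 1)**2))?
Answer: -54954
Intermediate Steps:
B = 0 (B = 0*0 = 0)
f = 64 (f = 8**2 = 64)
-129*(422 + ((1 + f)*B + (-3 + 1)**2)) = -129*(422 + ((1 + 64)*0 + (-3 + 1)**2)) = -129*(422 + (65*0 + (-2)**2)) = -129*(422 + (0 + 4)) = -129*(422 + 4) = -129*426 = -54954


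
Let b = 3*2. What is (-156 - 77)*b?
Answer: -1398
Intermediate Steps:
b = 6
(-156 - 77)*b = (-156 - 77)*6 = -233*6 = -1398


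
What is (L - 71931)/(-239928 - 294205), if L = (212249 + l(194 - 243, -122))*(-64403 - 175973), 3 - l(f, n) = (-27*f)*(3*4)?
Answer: 47204149307/534133 ≈ 88375.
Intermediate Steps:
l(f, n) = 3 + 324*f (l(f, n) = 3 - (-27*f)*3*4 = 3 - (-27*f)*12 = 3 - (-324)*f = 3 + 324*f)
L = -47204077376 (L = (212249 + (3 + 324*(194 - 243)))*(-64403 - 175973) = (212249 + (3 + 324*(-49)))*(-240376) = (212249 + (3 - 15876))*(-240376) = (212249 - 15873)*(-240376) = 196376*(-240376) = -47204077376)
(L - 71931)/(-239928 - 294205) = (-47204077376 - 71931)/(-239928 - 294205) = -47204149307/(-534133) = -47204149307*(-1/534133) = 47204149307/534133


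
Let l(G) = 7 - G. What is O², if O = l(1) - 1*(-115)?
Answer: 14641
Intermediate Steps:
O = 121 (O = (7 - 1*1) - 1*(-115) = (7 - 1) + 115 = 6 + 115 = 121)
O² = 121² = 14641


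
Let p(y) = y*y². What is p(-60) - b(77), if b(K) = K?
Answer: -216077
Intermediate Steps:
p(y) = y³
p(-60) - b(77) = (-60)³ - 1*77 = -216000 - 77 = -216077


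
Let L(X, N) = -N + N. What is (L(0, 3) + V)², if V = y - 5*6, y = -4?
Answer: 1156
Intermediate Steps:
L(X, N) = 0
V = -34 (V = -4 - 5*6 = -4 - 30 = -34)
(L(0, 3) + V)² = (0 - 34)² = (-34)² = 1156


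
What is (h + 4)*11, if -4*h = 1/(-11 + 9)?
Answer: 363/8 ≈ 45.375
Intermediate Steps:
h = ⅛ (h = -1/(4*(-11 + 9)) = -¼/(-2) = -¼*(-½) = ⅛ ≈ 0.12500)
(h + 4)*11 = (⅛ + 4)*11 = (33/8)*11 = 363/8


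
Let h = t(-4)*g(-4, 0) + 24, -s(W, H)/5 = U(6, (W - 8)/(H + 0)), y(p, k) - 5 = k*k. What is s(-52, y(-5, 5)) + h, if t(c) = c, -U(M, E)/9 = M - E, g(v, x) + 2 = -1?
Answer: 396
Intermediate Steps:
g(v, x) = -3 (g(v, x) = -2 - 1 = -3)
U(M, E) = -9*M + 9*E (U(M, E) = -9*(M - E) = -9*M + 9*E)
y(p, k) = 5 + k² (y(p, k) = 5 + k*k = 5 + k²)
s(W, H) = 270 - 45*(-8 + W)/H (s(W, H) = -5*(-9*6 + 9*((W - 8)/(H + 0))) = -5*(-54 + 9*((-8 + W)/H)) = -5*(-54 + 9*(-8 + W)/H) = 270 - 45*(-8 + W)/H)
h = 36 (h = -4*(-3) + 24 = 12 + 24 = 36)
s(-52, y(-5, 5)) + h = 45*(8 - 1*(-52) + 6*(5 + 5²))/(5 + 5²) + 36 = 45*(8 + 52 + 6*(5 + 25))/(5 + 25) + 36 = 45*(8 + 52 + 6*30)/30 + 36 = 45*(1/30)*(8 + 52 + 180) + 36 = 45*(1/30)*240 + 36 = 360 + 36 = 396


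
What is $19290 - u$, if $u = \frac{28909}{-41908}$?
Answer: $\frac{808434229}{41908} \approx 19291.0$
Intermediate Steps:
$u = - \frac{28909}{41908}$ ($u = 28909 \left(- \frac{1}{41908}\right) = - \frac{28909}{41908} \approx -0.68982$)
$19290 - u = 19290 - - \frac{28909}{41908} = 19290 + \frac{28909}{41908} = \frac{808434229}{41908}$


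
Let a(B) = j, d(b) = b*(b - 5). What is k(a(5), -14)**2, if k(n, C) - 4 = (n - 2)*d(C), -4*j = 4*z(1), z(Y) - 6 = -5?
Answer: 630436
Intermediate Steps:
z(Y) = 1 (z(Y) = 6 - 5 = 1)
d(b) = b*(-5 + b)
j = -1 ≈ -1.0000
a(B) = -1
k(n, C) = 4 + C*(-5 + C)*(-2 + n) (k(n, C) = 4 + (n - 2)*(C*(-5 + C)) = 4 + (-2 + n)*(C*(-5 + C)) = 4 + C*(-5 + C)*(-2 + n))
k(a(5), -14)**2 = (4 - 2*(-14)*(-5 - 14) - 14*(-1)*(-5 - 14))**2 = (4 - 2*(-14)*(-19) - 14*(-1)*(-19))**2 = (4 - 532 - 266)**2 = (-794)**2 = 630436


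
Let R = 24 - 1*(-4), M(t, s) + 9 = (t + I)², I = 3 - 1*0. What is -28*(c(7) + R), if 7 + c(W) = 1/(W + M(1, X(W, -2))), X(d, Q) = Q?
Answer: -590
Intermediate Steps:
I = 3 (I = 3 + 0 = 3)
M(t, s) = -9 + (3 + t)² (M(t, s) = -9 + (t + 3)² = -9 + (3 + t)²)
R = 28 (R = 24 + 4 = 28)
c(W) = -7 + 1/(7 + W) (c(W) = -7 + 1/(W + 1*(6 + 1)) = -7 + 1/(W + 1*7) = -7 + 1/(W + 7) = -7 + 1/(7 + W))
-28*(c(7) + R) = -28*((-48 - 7*7)/(7 + 7) + 28) = -28*((-48 - 49)/14 + 28) = -28*((1/14)*(-97) + 28) = -28*(-97/14 + 28) = -28*295/14 = -590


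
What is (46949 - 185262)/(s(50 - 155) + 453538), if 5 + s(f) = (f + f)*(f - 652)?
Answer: -138313/612503 ≈ -0.22582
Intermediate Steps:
s(f) = -5 + 2*f*(-652 + f) (s(f) = -5 + (f + f)*(f - 652) = -5 + (2*f)*(-652 + f) = -5 + 2*f*(-652 + f))
(46949 - 185262)/(s(50 - 155) + 453538) = (46949 - 185262)/((-5 - 1304*(50 - 155) + 2*(50 - 155)²) + 453538) = -138313/((-5 - 1304*(-105) + 2*(-105)²) + 453538) = -138313/((-5 + 136920 + 2*11025) + 453538) = -138313/((-5 + 136920 + 22050) + 453538) = -138313/(158965 + 453538) = -138313/612503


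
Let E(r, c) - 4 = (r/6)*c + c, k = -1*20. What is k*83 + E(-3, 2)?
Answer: -1655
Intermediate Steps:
k = -20
E(r, c) = 4 + c + c*r/6 (E(r, c) = 4 + ((r/6)*c + c) = 4 + (c*r/6 + c) = 4 + (c + c*r/6) = 4 + c + c*r/6)
k*83 + E(-3, 2) = -20*83 + (4 + 2 + (⅙)*2*(-3)) = -1660 + (4 + 2 - 1) = -1660 + 5 = -1655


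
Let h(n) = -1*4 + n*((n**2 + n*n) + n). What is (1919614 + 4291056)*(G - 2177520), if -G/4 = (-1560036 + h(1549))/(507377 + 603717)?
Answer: -7605481340064587860/555547 ≈ -1.3690e+13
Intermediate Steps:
h(n) = -4 + n*(n + 2*n**2) (h(n) = -4 + n*((n**2 + n**2) + n) = -4 + n*(2*n**2 + n) = -4 + n*(n + 2*n**2))
G = -14868367318/555547 (G = -4*(-1560036 + (-4 + 1549**2 + 2*1549**3))/(507377 + 603717) = -4*(-1560036 + (-4 + 2399401 + 2*3716672149))/1111094 = -4*(-1560036 + (-4 + 2399401 + 7433344298))/1111094 = -4*(-1560036 + 7435743695)/1111094 = -29736734636/1111094 = -4*7434183659/1111094 = -14868367318/555547 ≈ -26763.)
(1919614 + 4291056)*(G - 2177520) = (1919614 + 4291056)*(-14868367318/555547 - 2177520) = 6210670*(-1224583070758/555547) = -7605481340064587860/555547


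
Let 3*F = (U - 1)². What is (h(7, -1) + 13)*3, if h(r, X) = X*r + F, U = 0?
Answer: 19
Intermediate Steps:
F = ⅓ (F = (0 - 1)²/3 = (⅓)*(-1)² = (⅓)*1 = ⅓ ≈ 0.33333)
h(r, X) = ⅓ + X*r (h(r, X) = X*r + ⅓ = ⅓ + X*r)
(h(7, -1) + 13)*3 = ((⅓ - 1*7) + 13)*3 = ((⅓ - 7) + 13)*3 = (-20/3 + 13)*3 = (19/3)*3 = 19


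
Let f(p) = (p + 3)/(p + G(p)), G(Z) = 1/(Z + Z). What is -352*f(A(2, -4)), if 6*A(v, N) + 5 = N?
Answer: 288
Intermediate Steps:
A(v, N) = -⅚ + N/6
G(Z) = 1/(2*Z)
f(p) = (3 + p)/(p + 1/(2*p)) (f(p) = (p + 3)/(p + 1/(2*p)) = (3 + p)/(p + 1/(2*p)))
-352*f(A(2, -4)) = -704*(-⅚ + (⅙)*(-4))*(3 + (-⅚ + (⅙)*(-4)))/(1 + 2*(-⅚ + (⅙)*(-4))²) = -704*(-⅚ - ⅔)*(3 + (-⅚ - ⅔))/(1 + 2*(-⅚ - ⅔)²) = -704*(-3)*(3 - 3/2)/(2*(1 + 2*(-3/2)²)) = -704*(-3)*3/(2*(1 + 2*(9/4))*2) = -704*(-3)*3/(2*(1 + 9/2)*2) = -704*(-3)*3/(2*11/2*2) = -704*(-3)*2*3/(2*11*2) = -352*(-9/11) = 288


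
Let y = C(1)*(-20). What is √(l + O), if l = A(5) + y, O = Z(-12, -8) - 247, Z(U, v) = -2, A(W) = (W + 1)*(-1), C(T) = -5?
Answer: I*√155 ≈ 12.45*I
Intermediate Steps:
A(W) = -1 - W (A(W) = (1 + W)*(-1) = -1 - W)
y = 100 (y = -5*(-20) = 100)
O = -249 (O = -2 - 247 = -249)
l = 94 (l = (-1 - 1*5) + 100 = (-1 - 5) + 100 = -6 + 100 = 94)
√(l + O) = √(94 - 249) = √(-155) = I*√155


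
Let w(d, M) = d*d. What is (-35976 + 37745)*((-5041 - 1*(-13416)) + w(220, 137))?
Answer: 100434975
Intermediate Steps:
w(d, M) = d²
(-35976 + 37745)*((-5041 - 1*(-13416)) + w(220, 137)) = (-35976 + 37745)*((-5041 - 1*(-13416)) + 220²) = 1769*((-5041 + 13416) + 48400) = 1769*(8375 + 48400) = 1769*56775 = 100434975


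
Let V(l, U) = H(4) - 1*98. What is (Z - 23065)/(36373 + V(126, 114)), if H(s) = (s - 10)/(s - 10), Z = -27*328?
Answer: -31921/36276 ≈ -0.87995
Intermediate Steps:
Z = -8856
H(s) = 1 (H(s) = (-10 + s)/(-10 + s) = 1)
V(l, U) = -97 (V(l, U) = 1 - 1*98 = 1 - 98 = -97)
(Z - 23065)/(36373 + V(126, 114)) = (-8856 - 23065)/(36373 - 97) = -31921/36276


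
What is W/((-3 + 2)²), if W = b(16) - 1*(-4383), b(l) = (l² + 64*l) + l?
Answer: 5679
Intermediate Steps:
b(l) = l² + 65*l
W = 5679 (W = 16*(65 + 16) - 1*(-4383) = 16*81 + 4383 = 1296 + 4383 = 5679)
W/((-3 + 2)²) = 5679/((-3 + 2)²) = 5679/((-1)²) = 5679/1 = 5679*1 = 5679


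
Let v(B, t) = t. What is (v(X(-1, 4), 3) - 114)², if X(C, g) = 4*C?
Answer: 12321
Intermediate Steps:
(v(X(-1, 4), 3) - 114)² = (3 - 114)² = (-111)² = 12321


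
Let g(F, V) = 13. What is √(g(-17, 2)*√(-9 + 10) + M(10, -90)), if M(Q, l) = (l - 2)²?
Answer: 7*√173 ≈ 92.071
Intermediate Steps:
M(Q, l) = (-2 + l)²
√(g(-17, 2)*√(-9 + 10) + M(10, -90)) = √(13*√(-9 + 10) + (-2 - 90)²) = √(13*√1 + (-92)²) = √(13*1 + 8464) = √(13 + 8464) = √8477 = 7*√173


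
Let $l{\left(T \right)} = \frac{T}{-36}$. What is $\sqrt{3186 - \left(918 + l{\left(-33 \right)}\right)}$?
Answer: $\frac{\sqrt{81615}}{6} \approx 47.614$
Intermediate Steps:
$l{\left(T \right)} = - \frac{T}{36}$ ($l{\left(T \right)} = T \left(- \frac{1}{36}\right) = - \frac{T}{36}$)
$\sqrt{3186 - \left(918 + l{\left(-33 \right)}\right)} = \sqrt{3186 - \left(918 - - \frac{11}{12}\right)} = \sqrt{3186 - \frac{11027}{12}} = \sqrt{\frac{27205}{12}} = \frac{\sqrt{81615}}{6}$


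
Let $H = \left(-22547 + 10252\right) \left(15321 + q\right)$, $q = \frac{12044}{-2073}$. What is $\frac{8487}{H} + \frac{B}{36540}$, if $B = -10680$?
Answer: $- \frac{69492381282949}{237720983637795} \approx -0.29233$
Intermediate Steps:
$q = - \frac{12044}{2073}$ ($q = 12044 \left(- \frac{1}{2073}\right) = - \frac{12044}{2073} \approx -5.8099$)
$H = - \frac{390346442755}{2073}$ ($H = \left(-22547 + 10252\right) \left(15321 - \frac{12044}{2073}\right) = \left(-12295\right) \frac{31748389}{2073} = - \frac{390346442755}{2073} \approx -1.883 \cdot 10^{8}$)
$\frac{8487}{H} + \frac{B}{36540} = \frac{8487}{- \frac{390346442755}{2073}} - \frac{10680}{36540} = 8487 \left(- \frac{2073}{390346442755}\right) - \frac{178}{609} = - \frac{17593551}{390346442755} - \frac{178}{609} = - \frac{69492381282949}{237720983637795}$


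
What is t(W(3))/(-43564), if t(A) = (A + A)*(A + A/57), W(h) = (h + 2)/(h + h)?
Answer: -725/22348332 ≈ -3.2441e-5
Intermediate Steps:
W(h) = (2 + h)/(2*h) (W(h) = (2 + h)/((2*h)) = (2 + h)*(1/(2*h)) = (2 + h)/(2*h))
t(A) = 116*A²/57 (t(A) = (2*A)*(A + A*(1/57)) = (2*A)*(A + A/57) = (2*A)*(58*A/57) = 116*A²/57)
t(W(3))/(-43564) = (116*((½)*(2 + 3)/3)²/57)/(-43564) = (116*((½)*(⅓)*5)²/57)*(-1/43564) = (116*(⅚)²/57)*(-1/43564) = ((116/57)*(25/36))*(-1/43564) = (725/513)*(-1/43564) = -725/22348332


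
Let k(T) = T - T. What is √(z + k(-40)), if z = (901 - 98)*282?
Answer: √226446 ≈ 475.86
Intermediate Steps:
z = 226446 (z = 803*282 = 226446)
k(T) = 0
√(z + k(-40)) = √(226446 + 0) = √226446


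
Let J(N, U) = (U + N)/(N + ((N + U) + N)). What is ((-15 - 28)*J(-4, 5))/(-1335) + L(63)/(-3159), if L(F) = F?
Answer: -26836/1093365 ≈ -0.024544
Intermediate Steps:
J(N, U) = (N + U)/(U + 3*N) (J(N, U) = (N + U)/(N + (U + 2*N)) = (N + U)/(U + 3*N))
((-15 - 28)*J(-4, 5))/(-1335) + L(63)/(-3159) = ((-15 - 28)*((-4 + 5)/(5 + 3*(-4))))/(-1335) + 63/(-3159) = -43/(5 - 12)*(-1/1335) + 63*(-1/3159) = -43/(-7)*(-1/1335) - 7/351 = -(-43)/7*(-1/1335) - 7/351 = -43*(-⅐)*(-1/1335) - 7/351 = (43/7)*(-1/1335) - 7/351 = -43/9345 - 7/351 = -26836/1093365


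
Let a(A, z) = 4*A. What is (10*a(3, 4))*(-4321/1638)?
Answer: -86420/273 ≈ -316.56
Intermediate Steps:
(10*a(3, 4))*(-4321/1638) = (10*(4*3))*(-4321/1638) = (10*12)*(-4321*1/1638) = 120*(-4321/1638) = -86420/273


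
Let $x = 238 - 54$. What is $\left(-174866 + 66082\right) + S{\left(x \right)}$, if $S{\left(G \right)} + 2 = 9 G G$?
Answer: $195918$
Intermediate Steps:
$x = 184$
$S{\left(G \right)} = -2 + 9 G^{2}$ ($S{\left(G \right)} = -2 + 9 G G = -2 + 9 G^{2}$)
$\left(-174866 + 66082\right) + S{\left(x \right)} = \left(-174866 + 66082\right) - \left(2 - 9 \cdot 184^{2}\right) = -108784 + \left(-2 + 9 \cdot 33856\right) = -108784 + \left(-2 + 304704\right) = -108784 + 304702 = 195918$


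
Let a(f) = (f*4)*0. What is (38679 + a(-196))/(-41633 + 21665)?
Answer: -12893/6656 ≈ -1.9370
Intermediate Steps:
a(f) = 0 (a(f) = (4*f)*0 = 0)
(38679 + a(-196))/(-41633 + 21665) = (38679 + 0)/(-41633 + 21665) = 38679/(-19968) = 38679*(-1/19968) = -12893/6656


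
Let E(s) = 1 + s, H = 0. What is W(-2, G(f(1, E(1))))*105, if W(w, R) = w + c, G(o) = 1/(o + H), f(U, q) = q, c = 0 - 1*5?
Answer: -735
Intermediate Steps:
c = -5 (c = 0 - 5 = -5)
G(o) = 1/o (G(o) = 1/(o + 0) = 1/o)
W(w, R) = -5 + w (W(w, R) = w - 5 = -5 + w)
W(-2, G(f(1, E(1))))*105 = (-5 - 2)*105 = -7*105 = -735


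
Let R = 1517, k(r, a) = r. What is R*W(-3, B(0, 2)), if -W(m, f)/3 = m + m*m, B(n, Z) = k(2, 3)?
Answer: -27306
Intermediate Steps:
B(n, Z) = 2
W(m, f) = -3*m - 3*m² (W(m, f) = -3*(m + m*m) = -3*(m + m²) = -3*m - 3*m²)
R*W(-3, B(0, 2)) = 1517*(-3*(-3)*(1 - 3)) = 1517*(-3*(-3)*(-2)) = 1517*(-18) = -27306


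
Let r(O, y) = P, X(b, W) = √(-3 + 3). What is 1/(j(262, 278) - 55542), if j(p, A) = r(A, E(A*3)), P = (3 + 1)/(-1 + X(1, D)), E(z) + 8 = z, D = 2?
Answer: -1/55546 ≈ -1.8003e-5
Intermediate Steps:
E(z) = -8 + z
X(b, W) = 0 (X(b, W) = √0 = 0)
P = -4 (P = (3 + 1)/(-1 + 0) = 4/(-1) = 4*(-1) = -4)
r(O, y) = -4
j(p, A) = -4
1/(j(262, 278) - 55542) = 1/(-4 - 55542) = 1/(-55546) = -1/55546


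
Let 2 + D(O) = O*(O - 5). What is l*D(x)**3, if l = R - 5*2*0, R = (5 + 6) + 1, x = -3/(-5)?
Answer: -18730752/15625 ≈ -1198.8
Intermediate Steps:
x = 3/5 (x = -3*(-1/5) = 3/5 ≈ 0.60000)
D(O) = -2 + O*(-5 + O) (D(O) = -2 + O*(O - 5) = -2 + O*(-5 + O))
R = 12 (R = 11 + 1 = 12)
l = 12 (l = 12 - 5*2*0 = 12 - 10*0 = 12 + 0 = 12)
l*D(x)**3 = 12*(-2 + (3/5)**2 - 5*3/5)**3 = 12*(-2 + 9/25 - 3)**3 = 12*(-116/25)**3 = 12*(-1560896/15625) = -18730752/15625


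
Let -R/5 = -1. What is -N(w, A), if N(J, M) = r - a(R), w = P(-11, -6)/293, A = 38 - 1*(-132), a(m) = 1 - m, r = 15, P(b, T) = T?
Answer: -19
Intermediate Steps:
R = 5 (R = -5*(-1) = 5)
A = 170 (A = 38 + 132 = 170)
w = -6/293 ≈ -0.020478
N(J, M) = 19 (N(J, M) = 15 - (1 - 1*5) = 15 - (1 - 5) = 15 - 1*(-4) = 15 + 4 = 19)
-N(w, A) = -1*19 = -19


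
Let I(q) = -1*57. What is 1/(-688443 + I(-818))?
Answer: -1/688500 ≈ -1.4524e-6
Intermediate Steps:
I(q) = -57
1/(-688443 + I(-818)) = 1/(-688443 - 57) = 1/(-688500) = -1/688500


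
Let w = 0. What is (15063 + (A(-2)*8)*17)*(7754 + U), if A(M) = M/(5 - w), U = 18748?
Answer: 1988789586/5 ≈ 3.9776e+8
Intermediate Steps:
A(M) = M/5 (A(M) = M/(5 - 1*0) = M/(5 + 0) = M/5)
(15063 + (A(-2)*8)*17)*(7754 + U) = (15063 + (((⅕)*(-2))*8)*17)*(7754 + 18748) = (15063 - ⅖*8*17)*26502 = (15063 - 16/5*17)*26502 = (15063 - 272/5)*26502 = (75043/5)*26502 = 1988789586/5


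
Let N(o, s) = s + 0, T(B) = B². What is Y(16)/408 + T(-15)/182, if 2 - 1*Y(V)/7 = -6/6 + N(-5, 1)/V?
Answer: 764339/594048 ≈ 1.2867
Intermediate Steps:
N(o, s) = s
Y(V) = 21 - 7/V (Y(V) = 14 - 7*(-6/6 + 1/V) = 14 - 7*(-6*⅙ + 1/V) = 14 - 7*(-1 + 1/V) = 14 + (7 - 7/V) = 21 - 7/V)
Y(16)/408 + T(-15)/182 = (21 - 7/16)/408 + (-15)²/182 = (21 - 7*1/16)*(1/408) + 225*(1/182) = (21 - 7/16)*(1/408) + 225/182 = (329/16)*(1/408) + 225/182 = 329/6528 + 225/182 = 764339/594048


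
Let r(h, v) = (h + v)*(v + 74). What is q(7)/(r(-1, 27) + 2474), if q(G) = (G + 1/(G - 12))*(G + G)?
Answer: 7/375 ≈ 0.018667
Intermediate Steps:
r(h, v) = (74 + v)*(h + v) (r(h, v) = (h + v)*(74 + v) = (74 + v)*(h + v))
q(G) = 2*G*(G + 1/(-12 + G)) (q(G) = (G + 1/(-12 + G))*(2*G) = 2*G*(G + 1/(-12 + G)))
q(7)/(r(-1, 27) + 2474) = (2*7*(1 + 7² - 12*7)/(-12 + 7))/((27² + 74*(-1) + 74*27 - 1*27) + 2474) = (2*7*(1 + 49 - 84)/(-5))/((729 - 74 + 1998 - 27) + 2474) = (2*7*(-⅕)*(-34))/(2626 + 2474) = (476/5)/5100 = (476/5)*(1/5100) = 7/375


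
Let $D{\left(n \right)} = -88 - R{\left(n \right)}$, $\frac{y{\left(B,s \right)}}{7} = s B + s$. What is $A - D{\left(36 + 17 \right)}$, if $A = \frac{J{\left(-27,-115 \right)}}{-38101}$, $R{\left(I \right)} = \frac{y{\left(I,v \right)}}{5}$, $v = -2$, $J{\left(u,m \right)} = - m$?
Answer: $- \frac{12040491}{190505} \approx -63.203$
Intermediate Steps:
$y{\left(B,s \right)} = 7 s + 7 B s$ ($y{\left(B,s \right)} = 7 \left(s B + s\right) = 7 \left(B s + s\right) = 7 \left(s + B s\right) = 7 s + 7 B s$)
$R{\left(I \right)} = - \frac{14}{5} - \frac{14 I}{5}$ ($R{\left(I \right)} = \frac{7 \left(-2\right) \left(1 + I\right)}{5} = \left(-14 - 14 I\right) \frac{1}{5} = - \frac{14}{5} - \frac{14 I}{5}$)
$D{\left(n \right)} = - \frac{426}{5} + \frac{14 n}{5}$ ($D{\left(n \right)} = -88 - \left(- \frac{14}{5} - \frac{14 n}{5}\right) = -88 + \left(\frac{14}{5} + \frac{14 n}{5}\right) = - \frac{426}{5} + \frac{14 n}{5}$)
$A = - \frac{115}{38101}$ ($A = \frac{\left(-1\right) \left(-115\right)}{-38101} = 115 \left(- \frac{1}{38101}\right) = - \frac{115}{38101} \approx -0.0030183$)
$A - D{\left(36 + 17 \right)} = - \frac{115}{38101} - \left(- \frac{426}{5} + \frac{14 \left(36 + 17\right)}{5}\right) = - \frac{115}{38101} - \left(- \frac{426}{5} + \frac{14}{5} \cdot 53\right) = - \frac{115}{38101} - \left(- \frac{426}{5} + \frac{742}{5}\right) = - \frac{115}{38101} - \frac{316}{5} = - \frac{12040491}{190505}$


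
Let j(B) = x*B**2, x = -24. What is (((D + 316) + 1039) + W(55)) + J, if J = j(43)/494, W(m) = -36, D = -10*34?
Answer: 219625/247 ≈ 889.17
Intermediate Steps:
D = -340
j(B) = -24*B**2
J = -22188/247 (J = -24*43**2/494 = -24*1849*(1/494) = -44376*1/494 = -22188/247 ≈ -89.830)
(((D + 316) + 1039) + W(55)) + J = (((-340 + 316) + 1039) - 36) - 22188/247 = ((-24 + 1039) - 36) - 22188/247 = (1015 - 36) - 22188/247 = 979 - 22188/247 = 219625/247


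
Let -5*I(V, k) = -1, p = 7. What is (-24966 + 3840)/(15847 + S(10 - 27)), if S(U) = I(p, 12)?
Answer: -17605/13206 ≈ -1.3331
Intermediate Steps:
I(V, k) = ⅕ (I(V, k) = -⅕*(-1) = ⅕)
S(U) = ⅕
(-24966 + 3840)/(15847 + S(10 - 27)) = (-24966 + 3840)/(15847 + ⅕) = -21126/79236/5 = -21126*5/79236 = -17605/13206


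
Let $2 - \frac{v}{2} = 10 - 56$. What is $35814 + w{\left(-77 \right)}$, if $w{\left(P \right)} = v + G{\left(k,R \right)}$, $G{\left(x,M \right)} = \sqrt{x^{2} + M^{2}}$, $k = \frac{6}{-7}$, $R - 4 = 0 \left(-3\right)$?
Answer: $35910 + \frac{2 \sqrt{205}}{7} \approx 35914.0$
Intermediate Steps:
$R = 4$ ($R = 4 + 0 \left(-3\right) = 4 + 0 = 4$)
$k = - \frac{6}{7}$ ($k = 6 \left(- \frac{1}{7}\right) = - \frac{6}{7} \approx -0.85714$)
$v = 96$ ($v = 4 - 2 \left(10 - 56\right) = 4 - -92 = 4 + 92 = 96$)
$G{\left(x,M \right)} = \sqrt{M^{2} + x^{2}}$
$w{\left(P \right)} = 96 + \frac{2 \sqrt{205}}{7}$ ($w{\left(P \right)} = 96 + \sqrt{4^{2} + \left(- \frac{6}{7}\right)^{2}} = 96 + \sqrt{16 + \frac{36}{49}} = 96 + \sqrt{\frac{820}{49}} = 96 + \frac{2 \sqrt{205}}{7}$)
$35814 + w{\left(-77 \right)} = 35814 + \left(96 + \frac{2 \sqrt{205}}{7}\right) = 35910 + \frac{2 \sqrt{205}}{7}$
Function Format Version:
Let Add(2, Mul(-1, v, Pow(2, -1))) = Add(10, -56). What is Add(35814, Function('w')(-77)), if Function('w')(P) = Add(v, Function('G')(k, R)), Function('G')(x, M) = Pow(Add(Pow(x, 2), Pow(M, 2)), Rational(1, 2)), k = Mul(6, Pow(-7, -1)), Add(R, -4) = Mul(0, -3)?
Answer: Add(35910, Mul(Rational(2, 7), Pow(205, Rational(1, 2)))) ≈ 35914.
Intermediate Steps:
R = 4 (R = Add(4, Mul(0, -3)) = Add(4, 0) = 4)
k = Rational(-6, 7) (k = Mul(6, Rational(-1, 7)) = Rational(-6, 7) ≈ -0.85714)
v = 96 (v = Add(4, Mul(-2, Add(10, -56))) = Add(4, Mul(-2, -46)) = Add(4, 92) = 96)
Function('G')(x, M) = Pow(Add(Pow(M, 2), Pow(x, 2)), Rational(1, 2))
Function('w')(P) = Add(96, Mul(Rational(2, 7), Pow(205, Rational(1, 2)))) (Function('w')(P) = Add(96, Pow(Add(Pow(4, 2), Pow(Rational(-6, 7), 2)), Rational(1, 2))) = Add(96, Pow(Add(16, Rational(36, 49)), Rational(1, 2))) = Add(96, Pow(Rational(820, 49), Rational(1, 2))) = Add(96, Mul(Rational(2, 7), Pow(205, Rational(1, 2)))))
Add(35814, Function('w')(-77)) = Add(35814, Add(96, Mul(Rational(2, 7), Pow(205, Rational(1, 2))))) = Add(35910, Mul(Rational(2, 7), Pow(205, Rational(1, 2))))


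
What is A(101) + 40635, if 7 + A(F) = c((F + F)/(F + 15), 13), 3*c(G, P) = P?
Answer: 121897/3 ≈ 40632.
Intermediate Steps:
c(G, P) = P/3
A(F) = -8/3 (A(F) = -7 + (⅓)*13 = -7 + 13/3 = -8/3)
A(101) + 40635 = -8/3 + 40635 = 121897/3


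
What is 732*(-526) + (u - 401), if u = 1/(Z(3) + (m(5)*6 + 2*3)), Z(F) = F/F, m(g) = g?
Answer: -14261020/37 ≈ -3.8543e+5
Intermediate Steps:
Z(F) = 1
u = 1/37 (u = 1/(1 + (5*6 + 2*3)) = 1/(1 + (30 + 6)) = 1/(1 + 36) = 1/37 ≈ 0.027027)
732*(-526) + (u - 401) = 732*(-526) + (1/37 - 401) = -385032 - 14836/37 = -14261020/37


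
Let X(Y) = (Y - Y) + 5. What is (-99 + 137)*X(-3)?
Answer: 190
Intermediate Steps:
X(Y) = 5 (X(Y) = 0 + 5 = 5)
(-99 + 137)*X(-3) = (-99 + 137)*5 = 38*5 = 190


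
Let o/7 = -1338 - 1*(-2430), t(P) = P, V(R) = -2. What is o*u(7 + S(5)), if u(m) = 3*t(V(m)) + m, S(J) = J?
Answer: 45864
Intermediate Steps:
u(m) = -6 + m (u(m) = 3*(-2) + m = -6 + m)
o = 7644 (o = 7*(-1338 - 1*(-2430)) = 7*(-1338 + 2430) = 7*1092 = 7644)
o*u(7 + S(5)) = 7644*(-6 + (7 + 5)) = 7644*(-6 + 12) = 7644*6 = 45864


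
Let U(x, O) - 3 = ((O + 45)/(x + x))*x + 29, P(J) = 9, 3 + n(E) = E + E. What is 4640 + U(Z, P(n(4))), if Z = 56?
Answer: 4699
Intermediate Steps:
n(E) = -3 + 2*E (n(E) = -3 + (E + E) = -3 + 2*E)
U(x, O) = 109/2 + O/2 (U(x, O) = 3 + (((O + 45)/(x + x))*x + 29) = 3 + (((45 + O)/((2*x)))*x + 29) = 3 + (((45 + O)*(1/(2*x)))*x + 29) = 3 + (((45 + O)/(2*x))*x + 29) = 3 + ((45/2 + O/2) + 29) = 3 + (103/2 + O/2) = 109/2 + O/2)
4640 + U(Z, P(n(4))) = 4640 + (109/2 + (½)*9) = 4640 + (109/2 + 9/2) = 4640 + 59 = 4699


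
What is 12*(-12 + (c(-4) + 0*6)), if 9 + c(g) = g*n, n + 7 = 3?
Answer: -60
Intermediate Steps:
n = -4 (n = -7 + 3 = -4)
c(g) = -9 - 4*g (c(g) = -9 + g*(-4) = -9 - 4*g)
12*(-12 + (c(-4) + 0*6)) = 12*(-12 + ((-9 - 4*(-4)) + 0*6)) = 12*(-12 + ((-9 + 16) + 0)) = 12*(-12 + (7 + 0)) = 12*(-12 + 7) = 12*(-5) = -60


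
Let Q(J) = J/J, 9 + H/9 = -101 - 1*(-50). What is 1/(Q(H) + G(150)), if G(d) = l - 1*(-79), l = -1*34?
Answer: 1/46 ≈ 0.021739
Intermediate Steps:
l = -34
G(d) = 45 (G(d) = -34 - 1*(-79) = -34 + 79 = 45)
H = -540 (H = -81 + 9*(-101 - 1*(-50)) = -81 + 9*(-101 + 50) = -81 + 9*(-51) = -81 - 459 = -540)
Q(J) = 1
1/(Q(H) + G(150)) = 1/(1 + 45) = 1/46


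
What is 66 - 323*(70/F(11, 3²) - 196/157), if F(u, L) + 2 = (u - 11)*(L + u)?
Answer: 1848555/157 ≈ 11774.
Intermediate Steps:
F(u, L) = -2 + (-11 + u)*(L + u) (F(u, L) = -2 + (u - 11)*(L + u) = -2 + (-11 + u)*(L + u))
66 - 323*(70/F(11, 3²) - 196/157) = 66 - 323*(70/(-2 + 11² - 11*3² - 11*11 + 3²*11) - 196/157) = 66 - 323*(70/(-2 + 121 - 11*9 - 121 + 9*11) - 196*1/157) = 66 - 323*(70/(-2 + 121 - 99 - 121 + 99) - 196/157) = 66 - 323*(70/(-2) - 196/157) = 66 - 323*(70*(-½) - 196/157) = 66 - 323*(-35 - 196/157) = 66 - 323*(-5691/157) = 66 + 1838193/157 = 1848555/157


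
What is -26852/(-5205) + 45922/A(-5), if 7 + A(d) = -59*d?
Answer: 41126231/249840 ≈ 164.61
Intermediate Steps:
A(d) = -7 - 59*d
-26852/(-5205) + 45922/A(-5) = -26852/(-5205) + 45922/(-7 - 59*(-5)) = -26852*(-1/5205) + 45922/(-7 + 295) = 26852/5205 + 45922/288 = 26852/5205 + 45922*(1/288) = 26852/5205 + 22961/144 = 41126231/249840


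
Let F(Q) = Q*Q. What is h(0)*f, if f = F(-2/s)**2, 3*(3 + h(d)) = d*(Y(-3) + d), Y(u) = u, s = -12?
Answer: -1/432 ≈ -0.0023148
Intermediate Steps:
F(Q) = Q**2
h(d) = -3 + d*(-3 + d)/3 (h(d) = -3 + (d*(-3 + d))/3 = -3 + d*(-3 + d)/3)
f = 1/1296 (f = ((-2/(-12))**2)**2 = ((-2*(-1/12))**2)**2 = ((1/6)**2)**2 = (1/36)**2 = 1/1296 ≈ 0.00077160)
h(0)*f = (-3 - 1*0 + (1/3)*0**2)*(1/1296) = (-3 + 0 + (1/3)*0)*(1/1296) = (-3 + 0 + 0)*(1/1296) = -3*1/1296 = -1/432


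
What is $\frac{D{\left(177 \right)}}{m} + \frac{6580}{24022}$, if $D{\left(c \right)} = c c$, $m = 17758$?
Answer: $\frac{434716439}{213291338} \approx 2.0381$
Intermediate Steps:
$D{\left(c \right)} = c^{2}$
$\frac{D{\left(177 \right)}}{m} + \frac{6580}{24022} = \frac{177^{2}}{17758} + \frac{6580}{24022} = 31329 \cdot \frac{1}{17758} + 6580 \cdot \frac{1}{24022} = \frac{31329}{17758} + \frac{3290}{12011} = \frac{434716439}{213291338}$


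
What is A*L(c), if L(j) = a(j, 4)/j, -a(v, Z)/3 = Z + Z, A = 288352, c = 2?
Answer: -3460224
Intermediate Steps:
a(v, Z) = -6*Z (a(v, Z) = -3*(Z + Z) = -6*Z)
L(j) = -24/j (L(j) = (-6*4)/j = -24/j)
A*L(c) = 288352*(-24/2) = 288352*(-24*½) = 288352*(-12) = -3460224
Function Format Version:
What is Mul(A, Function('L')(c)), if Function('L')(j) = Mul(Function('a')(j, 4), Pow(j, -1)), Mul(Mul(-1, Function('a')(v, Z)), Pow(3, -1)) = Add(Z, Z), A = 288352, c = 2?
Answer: -3460224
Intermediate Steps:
Function('a')(v, Z) = Mul(-6, Z) (Function('a')(v, Z) = Mul(-3, Add(Z, Z)) = Mul(-3, Mul(2, Z)) = Mul(-6, Z))
Function('L')(j) = Mul(-24, Pow(j, -1)) (Function('L')(j) = Mul(Mul(-6, 4), Pow(j, -1)) = Mul(-24, Pow(j, -1)))
Mul(A, Function('L')(c)) = Mul(288352, Mul(-24, Pow(2, -1))) = Mul(288352, Mul(-24, Rational(1, 2))) = Mul(288352, -12) = -3460224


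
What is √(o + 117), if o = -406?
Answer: 17*I ≈ 17.0*I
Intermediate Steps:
√(o + 117) = √(-406 + 117) = √(-289) = 17*I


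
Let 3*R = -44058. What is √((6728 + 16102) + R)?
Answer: 4*√509 ≈ 90.244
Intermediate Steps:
R = -14686 (R = (⅓)*(-44058) = -14686)
√((6728 + 16102) + R) = √((6728 + 16102) - 14686) = √(22830 - 14686) = √8144 = 4*√509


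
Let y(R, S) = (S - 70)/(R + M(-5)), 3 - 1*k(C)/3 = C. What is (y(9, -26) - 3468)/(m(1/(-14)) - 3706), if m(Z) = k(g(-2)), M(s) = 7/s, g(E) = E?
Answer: 66132/70129 ≈ 0.94300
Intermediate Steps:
k(C) = 9 - 3*C
m(Z) = 15 (m(Z) = 9 - 3*(-2) = 9 + 6 = 15)
y(R, S) = (-70 + S)/(-7/5 + R) (y(R, S) = (S - 70)/(R + 7/(-5)) = (-70 + S)/(R + 7*(-1/5)) = (-70 + S)/(R - 7/5) = (-70 + S)/(-7/5 + R))
(y(9, -26) - 3468)/(m(1/(-14)) - 3706) = (5*(-70 - 26)/(-7 + 5*9) - 3468)/(15 - 3706) = (5*(-96)/(-7 + 45) - 3468)/(-3691) = (5*(-96)/38 - 3468)*(-1/3691) = (5*(1/38)*(-96) - 3468)*(-1/3691) = (-240/19 - 3468)*(-1/3691) = -66132/19*(-1/3691) = 66132/70129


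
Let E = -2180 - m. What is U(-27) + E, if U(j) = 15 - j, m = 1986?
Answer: -4124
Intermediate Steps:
E = -4166 (E = -2180 - 1*1986 = -2180 - 1986 = -4166)
U(-27) + E = (15 - 1*(-27)) - 4166 = (15 + 27) - 4166 = 42 - 4166 = -4124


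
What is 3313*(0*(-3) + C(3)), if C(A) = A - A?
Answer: 0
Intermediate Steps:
C(A) = 0
3313*(0*(-3) + C(3)) = 3313*(0*(-3) + 0) = 3313*(0 + 0) = 3313*0 = 0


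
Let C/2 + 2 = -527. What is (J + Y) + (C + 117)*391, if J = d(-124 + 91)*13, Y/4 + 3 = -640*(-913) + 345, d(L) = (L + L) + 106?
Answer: 1971237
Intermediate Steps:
C = -1058 (C = -4 + 2*(-527) = -4 - 1054 = -1058)
d(L) = 106 + 2*L (d(L) = 2*L + 106 = 106 + 2*L)
Y = 2338648 (Y = -12 + 4*(-640*(-913) + 345) = -12 + 4*(584320 + 345) = -12 + 4*584665 = -12 + 2338660 = 2338648)
J = 520 (J = (106 + 2*(-124 + 91))*13 = (106 + 2*(-33))*13 = (106 - 66)*13 = 40*13 = 520)
(J + Y) + (C + 117)*391 = (520 + 2338648) + (-1058 + 117)*391 = 2339168 - 941*391 = 2339168 - 367931 = 1971237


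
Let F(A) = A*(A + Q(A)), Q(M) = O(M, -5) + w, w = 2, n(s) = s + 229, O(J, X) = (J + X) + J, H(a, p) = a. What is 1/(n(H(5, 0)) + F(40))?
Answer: 1/4914 ≈ 0.00020350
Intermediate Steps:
O(J, X) = X + 2*J
n(s) = 229 + s
Q(M) = -3 + 2*M (Q(M) = (-5 + 2*M) + 2 = -3 + 2*M)
F(A) = A*(-3 + 3*A) (F(A) = A*(A + (-3 + 2*A)) = A*(-3 + 3*A))
1/(n(H(5, 0)) + F(40)) = 1/((229 + 5) + 3*40*(-1 + 40)) = 1/(234 + 3*40*39) = 1/(234 + 4680) = 1/4914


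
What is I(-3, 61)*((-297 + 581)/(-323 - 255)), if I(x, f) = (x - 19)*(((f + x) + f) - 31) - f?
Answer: 283574/289 ≈ 981.22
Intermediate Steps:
I(x, f) = -f + (-19 + x)*(-31 + x + 2*f) (I(x, f) = (-19 + x)*((x + 2*f) - 31) - f = (-19 + x)*(-31 + x + 2*f) - f = -f + (-19 + x)*(-31 + x + 2*f))
I(-3, 61)*((-297 + 581)/(-323 - 255)) = (589 + (-3)² - 50*(-3) - 39*61 + 2*61*(-3))*((-297 + 581)/(-323 - 255)) = (589 + 9 + 150 - 2379 - 366)*(284/(-578)) = -567148*(-1)/578 = -1997*(-142/289) = 283574/289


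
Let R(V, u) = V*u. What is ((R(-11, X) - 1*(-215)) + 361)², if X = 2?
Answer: 306916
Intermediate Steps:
((R(-11, X) - 1*(-215)) + 361)² = ((-11*2 - 1*(-215)) + 361)² = ((-22 + 215) + 361)² = (193 + 361)² = 554² = 306916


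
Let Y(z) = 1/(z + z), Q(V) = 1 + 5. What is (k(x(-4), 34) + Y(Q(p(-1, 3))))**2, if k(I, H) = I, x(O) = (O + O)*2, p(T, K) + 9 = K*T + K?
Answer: 36481/144 ≈ 253.34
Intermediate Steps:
p(T, K) = -9 + K + K*T (p(T, K) = -9 + (K*T + K) = -9 + (K + K*T) = -9 + K + K*T)
Q(V) = 6
Y(z) = 1/(2*z)
x(O) = 4*O (x(O) = (2*O)*2 = 4*O)
(k(x(-4), 34) + Y(Q(p(-1, 3))))**2 = (4*(-4) + (1/2)/6)**2 = (-16 + (1/2)*(1/6))**2 = (-16 + 1/12)**2 = (-191/12)**2 = 36481/144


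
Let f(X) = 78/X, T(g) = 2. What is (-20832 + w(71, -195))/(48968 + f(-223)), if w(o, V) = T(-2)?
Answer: -2322545/5459893 ≈ -0.42538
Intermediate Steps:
w(o, V) = 2
(-20832 + w(71, -195))/(48968 + f(-223)) = (-20832 + 2)/(48968 + 78/(-223)) = -20830/(48968 + 78*(-1/223)) = -20830/(48968 - 78/223) = -20830/10919786/223 = -20830*223/10919786 = -2322545/5459893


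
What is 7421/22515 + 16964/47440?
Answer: 7339967/10681116 ≈ 0.68719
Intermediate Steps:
7421/22515 + 16964/47440 = 7421*(1/22515) + 16964*(1/47440) = 7421/22515 + 4241/11860 = 7339967/10681116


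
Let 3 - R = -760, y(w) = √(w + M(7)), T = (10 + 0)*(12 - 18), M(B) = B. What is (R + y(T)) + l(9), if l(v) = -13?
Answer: 750 + I*√53 ≈ 750.0 + 7.2801*I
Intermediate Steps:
T = -60 (T = 10*(-6) = -60)
y(w) = √(7 + w) (y(w) = √(w + 7) = √(7 + w))
R = 763 (R = 3 - 1*(-760) = 3 + 760 = 763)
(R + y(T)) + l(9) = (763 + √(7 - 60)) - 13 = (763 + √(-53)) - 13 = (763 + I*√53) - 13 = 750 + I*√53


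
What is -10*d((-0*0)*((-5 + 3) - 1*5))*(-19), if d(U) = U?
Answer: 0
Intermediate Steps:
-10*d((-0*0)*((-5 + 3) - 1*5))*(-19) = -10*(-0*0)*((-5 + 3) - 1*5)*(-19) = -10*(-2*0)*(-2 - 5)*(-19) = -0*(-7)*(-19) = -10*0*(-19) = 0*(-19) = 0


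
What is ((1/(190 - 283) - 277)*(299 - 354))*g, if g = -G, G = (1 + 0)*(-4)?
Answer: 5667640/93 ≈ 60942.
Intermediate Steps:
G = -4 (G = 1*(-4) = -4)
g = 4 (g = -1*(-4) = 4)
((1/(190 - 283) - 277)*(299 - 354))*g = ((1/(190 - 283) - 277)*(299 - 354))*4 = ((1/(-93) - 277)*(-55))*4 = ((-1/93 - 277)*(-55))*4 = -25762/93*(-55)*4 = (1416910/93)*4 = 5667640/93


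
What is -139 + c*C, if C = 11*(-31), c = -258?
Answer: 87839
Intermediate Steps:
C = -341
-139 + c*C = -139 - 258*(-341) = -139 + 87978 = 87839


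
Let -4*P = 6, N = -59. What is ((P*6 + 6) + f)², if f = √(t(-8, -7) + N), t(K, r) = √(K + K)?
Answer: (3 - √(-59 + 4*I))² ≈ -51.561 - 42.113*I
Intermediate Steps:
P = -3/2 (P = -¼*6 = -3/2 ≈ -1.5000)
t(K, r) = √2*√K (t(K, r) = √(2*K) = √2*√K)
f = √(-59 + 4*I) (f = √(√2*√(-8) - 59) = √(√2*(2*I*√2) - 59) = √(4*I - 59) = √(-59 + 4*I) ≈ 0.26023 + 7.6856*I)
((P*6 + 6) + f)² = ((-3/2*6 + 6) + √(-59 + 4*I))² = ((-9 + 6) + √(-59 + 4*I))² = (-3 + √(-59 + 4*I))²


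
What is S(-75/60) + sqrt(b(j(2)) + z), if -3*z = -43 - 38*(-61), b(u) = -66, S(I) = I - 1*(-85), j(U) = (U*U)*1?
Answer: 335/4 + I*sqrt(7419)/3 ≈ 83.75 + 28.711*I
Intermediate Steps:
j(U) = U**2 (j(U) = U**2*1 = U**2)
S(I) = 85 + I (S(I) = I + 85 = 85 + I)
z = -2275/3 (z = -(-43 - 38*(-61))/3 = -(-43 + 2318)/3 = -1/3*2275 = -2275/3 ≈ -758.33)
S(-75/60) + sqrt(b(j(2)) + z) = (85 - 75/60) + sqrt(-66 - 2275/3) = (85 - 75*1/60) + sqrt(-2473/3) = (85 - 5/4) + I*sqrt(7419)/3 = 335/4 + I*sqrt(7419)/3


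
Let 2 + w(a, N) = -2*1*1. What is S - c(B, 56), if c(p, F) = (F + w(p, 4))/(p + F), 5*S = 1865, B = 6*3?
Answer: 13775/37 ≈ 372.30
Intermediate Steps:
w(a, N) = -4 (w(a, N) = -2 - 2*1*1 = -2 - 2*1 = -2 - 2 = -4)
B = 18
S = 373 (S = (⅕)*1865 = 373)
c(p, F) = (-4 + F)/(F + p) (c(p, F) = (F - 4)/(p + F) = (-4 + F)/(F + p))
S - c(B, 56) = 373 - (-4 + 56)/(56 + 18) = 373 - 52/74 = 373 - 1*26/37 = 373 - 26/37 = 13775/37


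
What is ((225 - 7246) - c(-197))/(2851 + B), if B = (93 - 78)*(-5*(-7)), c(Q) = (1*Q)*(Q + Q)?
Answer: -84639/3376 ≈ -25.071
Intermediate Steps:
c(Q) = 2*Q² (c(Q) = Q*(2*Q) = 2*Q²)
B = 525 (B = 15*35 = 525)
((225 - 7246) - c(-197))/(2851 + B) = ((225 - 7246) - 2*(-197)²)/(2851 + 525) = (-7021 - 2*38809)/3376 = (-7021 - 1*77618)*(1/3376) = (-7021 - 77618)*(1/3376) = -84639*1/3376 = -84639/3376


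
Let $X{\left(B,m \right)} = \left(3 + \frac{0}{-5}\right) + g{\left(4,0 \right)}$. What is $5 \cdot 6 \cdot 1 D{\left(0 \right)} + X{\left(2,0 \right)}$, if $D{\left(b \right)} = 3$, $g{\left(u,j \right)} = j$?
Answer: $93$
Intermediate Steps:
$X{\left(B,m \right)} = 3$ ($X{\left(B,m \right)} = \left(3 + \frac{0}{-5}\right) + 0 = \left(3 + 0 \left(- \frac{1}{5}\right)\right) + 0 = \left(3 + 0\right) + 0 = 3 + 0 = 3$)
$5 \cdot 6 \cdot 1 D{\left(0 \right)} + X{\left(2,0 \right)} = 5 \cdot 6 \cdot 1 \cdot 3 + 3 = 30 \cdot 1 \cdot 3 + 3 = 30 \cdot 3 + 3 = 90 + 3 = 93$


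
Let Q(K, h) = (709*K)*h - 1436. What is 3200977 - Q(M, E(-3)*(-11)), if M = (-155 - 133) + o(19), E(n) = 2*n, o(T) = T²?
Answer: -213549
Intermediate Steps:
M = 73 (M = (-155 - 133) + 19² = -288 + 361 = 73)
Q(K, h) = -1436 + 709*K*h (Q(K, h) = 709*K*h - 1436 = -1436 + 709*K*h)
3200977 - Q(M, E(-3)*(-11)) = 3200977 - (-1436 + 709*73*((2*(-3))*(-11))) = 3200977 - (-1436 + 709*73*(-6*(-11))) = 3200977 - (-1436 + 709*73*66) = 3200977 - (-1436 + 3415962) = 3200977 - 1*3414526 = 3200977 - 3414526 = -213549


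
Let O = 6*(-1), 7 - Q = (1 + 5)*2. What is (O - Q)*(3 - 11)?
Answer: 8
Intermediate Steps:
Q = -5 (Q = 7 - (1 + 5)*2 = 7 - 6*2 = 7 - 1*12 = 7 - 12 = -5)
O = -6
(O - Q)*(3 - 11) = (-6 - 1*(-5))*(3 - 11) = (-6 + 5)*(-8) = -1*(-8) = 8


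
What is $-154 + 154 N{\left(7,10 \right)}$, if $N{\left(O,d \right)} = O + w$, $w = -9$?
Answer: $-462$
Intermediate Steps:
$N{\left(O,d \right)} = -9 + O$ ($N{\left(O,d \right)} = O - 9 = -9 + O$)
$-154 + 154 N{\left(7,10 \right)} = -154 + 154 \left(-9 + 7\right) = -154 + 154 \left(-2\right) = -154 - 308 = -462$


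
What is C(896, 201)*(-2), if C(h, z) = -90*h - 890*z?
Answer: 519060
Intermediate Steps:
C(h, z) = -890*z - 90*h
C(896, 201)*(-2) = (-890*201 - 90*896)*(-2) = (-178890 - 80640)*(-2) = -259530*(-2) = 519060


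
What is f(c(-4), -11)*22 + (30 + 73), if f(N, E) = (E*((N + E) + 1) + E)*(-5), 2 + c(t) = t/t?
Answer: -11997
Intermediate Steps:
c(t) = -1 (c(t) = -2 + t/t = -2 + 1 = -1)
f(N, E) = -5*E - 5*E*(1 + E + N) (f(N, E) = (E*((E + N) + 1) + E)*(-5) = (E*(1 + E + N) + E)*(-5) = (E + E*(1 + E + N))*(-5) = -5*E - 5*E*(1 + E + N))
f(c(-4), -11)*22 + (30 + 73) = -5*(-11)*(2 - 11 - 1)*22 + (30 + 73) = -5*(-11)*(-10)*22 + 103 = -550*22 + 103 = -12100 + 103 = -11997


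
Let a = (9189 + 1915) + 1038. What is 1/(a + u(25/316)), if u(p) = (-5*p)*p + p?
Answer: 99856/1212456327 ≈ 8.2358e-5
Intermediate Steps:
u(p) = p - 5*p² (u(p) = -5*p² + p = p - 5*p²)
a = 12142 (a = 11104 + 1038 = 12142)
1/(a + u(25/316)) = 1/(12142 + (25/316)*(1 - 125/316)) = 1/(12142 + (25*(1/316))*(1 - 125/316)) = 1/(12142 + 25*(1 - 5*25/316)/316) = 1/(12142 + 25*(1 - 125/316)/316) = 1/(12142 + (25/316)*(191/316)) = 1/(12142 + 4775/99856) = 1/(1212456327/99856) = 99856/1212456327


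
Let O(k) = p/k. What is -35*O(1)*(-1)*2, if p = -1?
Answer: -70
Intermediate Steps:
O(k) = -1/k
-35*O(1)*(-1)*2 = -35*(-1/1)*(-1)*2 = -35*(-1*1)*(-1)*2 = -(-35)*(-1)*2 = -35*1*2 = -35*2 = -70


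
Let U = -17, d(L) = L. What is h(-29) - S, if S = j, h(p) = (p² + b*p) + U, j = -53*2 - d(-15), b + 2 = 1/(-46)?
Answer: 44787/46 ≈ 973.63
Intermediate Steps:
b = -93/46 (b = -2 + 1/(-46) = -2 - 1/46 = -93/46 ≈ -2.0217)
j = -91 (j = -53*2 - 1*(-15) = -106 + 15 = -91)
h(p) = -17 + p² - 93*p/46 (h(p) = (p² - 93*p/46) - 17 = -17 + p² - 93*p/46)
S = -91
h(-29) - S = (-17 + (-29)² - 93/46*(-29)) - 1*(-91) = (-17 + 841 + 2697/46) + 91 = 40601/46 + 91 = 44787/46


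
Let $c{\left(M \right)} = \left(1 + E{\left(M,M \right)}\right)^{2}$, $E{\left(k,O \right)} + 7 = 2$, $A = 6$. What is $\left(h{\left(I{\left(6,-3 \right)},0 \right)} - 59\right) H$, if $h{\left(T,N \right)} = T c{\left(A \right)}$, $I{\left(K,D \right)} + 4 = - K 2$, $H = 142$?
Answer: $-44730$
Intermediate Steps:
$E{\left(k,O \right)} = -5$ ($E{\left(k,O \right)} = -7 + 2 = -5$)
$c{\left(M \right)} = 16$ ($c{\left(M \right)} = \left(1 - 5\right)^{2} = \left(-4\right)^{2} = 16$)
$I{\left(K,D \right)} = -4 - 2 K$ ($I{\left(K,D \right)} = -4 + - K 2 = -4 - 2 K$)
$h{\left(T,N \right)} = 16 T$ ($h{\left(T,N \right)} = T 16 = 16 T$)
$\left(h{\left(I{\left(6,-3 \right)},0 \right)} - 59\right) H = \left(16 \left(-4 - 12\right) - 59\right) 142 = \left(16 \left(-16\right) - 59\right) 142 = \left(-256 - 59\right) 142 = \left(-315\right) 142 = -44730$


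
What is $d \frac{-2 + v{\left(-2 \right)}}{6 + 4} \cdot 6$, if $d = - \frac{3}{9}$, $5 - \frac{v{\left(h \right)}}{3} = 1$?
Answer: $-2$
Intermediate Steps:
$v{\left(h \right)} = 12$ ($v{\left(h \right)} = 15 - 3 = 12$)
$d = - \frac{1}{3}$ ($d = \left(-3\right) \frac{1}{9} = - \frac{1}{3} \approx -0.33333$)
$d \frac{-2 + v{\left(-2 \right)}}{6 + 4} \cdot 6 = - \frac{\left(-2 + 12\right) \frac{1}{6 + 4}}{3} \cdot 6 = - \frac{10 \cdot \frac{1}{10}}{3} \cdot 6 = \left(- \frac{1}{3}\right) 1 \cdot 6 = \left(- \frac{1}{3}\right) 6 = -2$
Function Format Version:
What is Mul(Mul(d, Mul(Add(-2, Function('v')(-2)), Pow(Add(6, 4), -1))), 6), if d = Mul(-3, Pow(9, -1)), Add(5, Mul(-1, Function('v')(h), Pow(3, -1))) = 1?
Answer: -2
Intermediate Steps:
Function('v')(h) = 12 (Function('v')(h) = Add(15, Mul(-3, 1)) = Add(15, -3) = 12)
d = Rational(-1, 3) (d = Mul(-3, Rational(1, 9)) = Rational(-1, 3) ≈ -0.33333)
Mul(Mul(d, Mul(Add(-2, Function('v')(-2)), Pow(Add(6, 4), -1))), 6) = Mul(Mul(Rational(-1, 3), Mul(Add(-2, 12), Pow(Add(6, 4), -1))), 6) = Mul(Mul(Rational(-1, 3), Mul(10, Pow(10, -1))), 6) = Mul(Mul(Rational(-1, 3), Mul(10, Rational(1, 10))), 6) = Mul(Mul(Rational(-1, 3), 1), 6) = Mul(Rational(-1, 3), 6) = -2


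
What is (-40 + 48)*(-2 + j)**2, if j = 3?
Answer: 8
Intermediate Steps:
(-40 + 48)*(-2 + j)**2 = (-40 + 48)*(-2 + 3)**2 = 8*1**2 = 8*1 = 8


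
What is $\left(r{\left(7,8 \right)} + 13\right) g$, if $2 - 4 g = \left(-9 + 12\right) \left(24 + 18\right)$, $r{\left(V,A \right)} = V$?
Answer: $-620$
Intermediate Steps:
$g = -31$ ($g = \frac{1}{2} - \frac{\left(-9 + 12\right) \left(24 + 18\right)}{4} = \frac{1}{2} - \frac{3 \cdot 42}{4} = \frac{1}{2} - \frac{63}{2} = -31$)
$\left(r{\left(7,8 \right)} + 13\right) g = \left(7 + 13\right) \left(-31\right) = 20 \left(-31\right) = -620$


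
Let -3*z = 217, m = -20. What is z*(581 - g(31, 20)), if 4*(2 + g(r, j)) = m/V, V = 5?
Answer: -126728/3 ≈ -42243.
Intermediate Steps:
z = -217/3 (z = -⅓*217 = -217/3 ≈ -72.333)
g(r, j) = -3 (g(r, j) = -2 + (-20/5)/4 = -2 + (-20*⅕)/4 = -2 + (¼)*(-4) = -2 - 1 = -3)
z*(581 - g(31, 20)) = -217*(581 - 1*(-3))/3 = -217*(581 + 3)/3 = -217/3*584 = -126728/3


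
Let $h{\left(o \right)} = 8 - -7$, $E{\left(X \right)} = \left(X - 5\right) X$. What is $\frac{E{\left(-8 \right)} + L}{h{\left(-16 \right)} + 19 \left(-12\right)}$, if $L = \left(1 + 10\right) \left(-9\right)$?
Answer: $- \frac{5}{213} \approx -0.023474$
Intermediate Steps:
$E{\left(X \right)} = X \left(-5 + X\right)$ ($E{\left(X \right)} = \left(-5 + X\right) X = X \left(-5 + X\right)$)
$h{\left(o \right)} = 15$ ($h{\left(o \right)} = 8 + 7 = 15$)
$L = -99$ ($L = 11 \left(-9\right) = -99$)
$\frac{E{\left(-8 \right)} + L}{h{\left(-16 \right)} + 19 \left(-12\right)} = \frac{- 8 \left(-5 - 8\right) - 99}{15 + 19 \left(-12\right)} = \frac{\left(-8\right) \left(-13\right) - 99}{15 - 228} = \frac{104 - 99}{-213} = 5 \left(- \frac{1}{213}\right) = - \frac{5}{213}$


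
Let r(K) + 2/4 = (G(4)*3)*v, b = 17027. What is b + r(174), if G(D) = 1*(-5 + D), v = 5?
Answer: 34023/2 ≈ 17012.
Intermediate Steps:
G(D) = -5 + D
r(K) = -31/2 (r(K) = -1/2 + ((-5 + 4)*3)*5 = -1/2 - 1*3*5 = -1/2 - 3*5 = -1/2 - 15 = -31/2)
b + r(174) = 17027 - 31/2 = 34023/2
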